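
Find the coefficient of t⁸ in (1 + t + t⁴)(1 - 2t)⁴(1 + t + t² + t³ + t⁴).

(1 + t + t⁴) has coefficients 1,1,0,0,1 for degrees 0…4.
(1 - 2t)⁴ has coefficients 1,-8,24,-32,16,0,0,0,0 for degrees 0…8.
Finally multiplying by (1 + t + t² + t³ + t⁴), the product of all factors after the first has coefficients 1,-7,17,-15,1,0,8,-16,16 for degrees 0…8.
[t⁸] = 1·16 + 1·(-16) + 1·1 = 1.

1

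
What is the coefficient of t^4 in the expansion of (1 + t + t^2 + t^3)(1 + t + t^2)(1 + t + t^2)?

8

(1 + t + t^2 + t^3) has coefficients 1,1,1,1 for degrees 0…3.
(1 + t + t^2) has coefficients 1,1,1,0,0 for degrees 0…4.
Finally multiplying by (1 + t + t^2), the product of all factors after the first has coefficients 1,2,3,2,1 for degrees 0…4.
[t^4] = 1·1 + 1·2 + 1·3 + 1·2 = 8.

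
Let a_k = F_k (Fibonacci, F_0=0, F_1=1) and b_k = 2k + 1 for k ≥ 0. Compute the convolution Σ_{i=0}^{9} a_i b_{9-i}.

354

This is [x^9] in the product of the two ordinary generating functions.
Σ = 0·19 + 1·17 + 1·15 + 2·13 + 3·11 + 5·9 + 8·7 + 13·5 + 21·3 + 34·1 = 354.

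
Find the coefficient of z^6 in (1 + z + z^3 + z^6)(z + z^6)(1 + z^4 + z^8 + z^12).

(1 + z + z^3 + z^6) has coefficients 1,1,0,1,0,0,1 for degrees 0…6.
(z + z^6) has coefficients 0,1,0,0,0,0,1 for degrees 0…6.
Finally multiplying by (1 + z^4 + z^8 + z^12), the product of all factors after the first has coefficients 0,1,0,0,0,1,1 for degrees 0…6.
[z^6] = 1·1 + 1·1 + 1·0 + 1·0 = 2.

2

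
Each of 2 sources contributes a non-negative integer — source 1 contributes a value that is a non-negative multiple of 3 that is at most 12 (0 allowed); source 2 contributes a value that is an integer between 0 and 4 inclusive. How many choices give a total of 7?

The generating function for the choices is (1 + x^3 + x^6 + x^9 + x^12)·(1 + x + x^2 + x^3 + x^4); the count is [x^7].
(1 + x^3 + x^6 + x^9 + x^12) has coefficients 1,0,0,1,0,0,1,0 for degrees 0…7.
(1 + x + x^2 + x^3 + x^4) has coefficients 1,1,1,1,1,0,0,0 for degrees 0…7.
[x^7] = 1·0 + 1·1 + 1·1 = 2.

2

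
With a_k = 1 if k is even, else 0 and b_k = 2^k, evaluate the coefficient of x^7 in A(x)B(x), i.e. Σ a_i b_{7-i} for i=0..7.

The convolution is the x^7 coefficient of A(x)B(x).
Σ = 1·128 + 0·64 + 1·32 + 0·16 + 1·8 + 0·4 + 1·2 + 0·1 = 170.

170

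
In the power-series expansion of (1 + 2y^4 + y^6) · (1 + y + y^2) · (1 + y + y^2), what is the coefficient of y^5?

4

(1 + 2y^4 + y^6) has coefficients 1,0,0,0,2,0 for degrees 0…5.
(1 + y + y^2) has coefficients 1,1,1,0,0,0 for degrees 0…5.
Finally multiplying by (1 + y + y^2), the product of all factors after the first has coefficients 1,2,3,2,1,0 for degrees 0…5.
[y^5] = 1·0 + 2·2 = 4.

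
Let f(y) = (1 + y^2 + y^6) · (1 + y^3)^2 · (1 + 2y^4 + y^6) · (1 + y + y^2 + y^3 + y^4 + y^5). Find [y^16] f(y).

16

(1 + y^2 + y^6) has coefficients 1,0,1,0,0,0,1 for degrees 0…6.
(1 + y^3)^2 has coefficients 1,0,0,2,0,0,1,0,0,0,0,0,0,0,0,0,0 for degrees 0…16.
Multiplying by (1 + 2y^4 + y^6) gives running coefficients 1,0,0,2,2,0,2,4,0,2,2,0,1,0,0,0,0 for degrees 0…16.
Finally multiplying by (1 + y + y^2 + y^3 + y^4 + y^5), the product of all factors after the first has coefficients 1,1,1,3,5,5,6,10,10,10,10,10,9,5,5,3,1 for degrees 0…16.
[y^16] = 1·1 + 1·5 + 1·10 = 16.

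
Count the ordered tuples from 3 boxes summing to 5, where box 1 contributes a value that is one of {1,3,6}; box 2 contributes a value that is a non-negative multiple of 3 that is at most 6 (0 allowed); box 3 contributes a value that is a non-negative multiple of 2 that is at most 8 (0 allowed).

The generating function for the choices is (z + z³ + z⁶)·(1 + z³ + z⁶)·(1 + z² + z⁴ + z⁶ + z⁸); the count is [z⁵].
(z + z³ + z⁶) has coefficients 0,1,0,1,0,0 for degrees 0…5.
(1 + z³ + z⁶) has coefficients 1,0,0,1,0,0 for degrees 0…5.
Finally multiplying by (1 + z² + z⁴ + z⁶ + z⁸), the product of all factors after the first has coefficients 1,0,1,1,1,1 for degrees 0…5.
[z⁵] = 1·1 + 1·1 = 2.

2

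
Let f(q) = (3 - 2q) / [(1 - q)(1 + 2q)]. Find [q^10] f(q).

2731

Partial fractions give a closed form: a_n = (1/3)·1^n + (8/3)·(-2)^n.
At n = 10: a_10 = 2731.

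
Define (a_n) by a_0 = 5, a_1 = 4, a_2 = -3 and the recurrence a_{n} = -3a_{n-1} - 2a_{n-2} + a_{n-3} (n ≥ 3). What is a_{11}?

-576

The ordinary generating function has denominator 1 + 3y + 2y^2 - y^3.
Iterating the recurrence: a_0,…,a_{11} = 5, 4, -3, 6, -8, 9, -5, -11, 52, -139, 302, -576.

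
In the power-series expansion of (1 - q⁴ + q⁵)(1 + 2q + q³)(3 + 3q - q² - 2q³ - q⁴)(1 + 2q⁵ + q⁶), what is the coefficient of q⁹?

(1 - q⁴ + q⁵) has coefficients 1,0,0,0,-1,1 for degrees 0…5.
(1 + 2q + q³) has coefficients 1,2,0,1,0,0,0,0,0,0 for degrees 0…9.
Multiplying by (3 + 3q - q² - 2q³ - q⁴) gives running coefficients 3,9,5,-1,-2,-3,-2,-1,0,0 for degrees 0…9.
Finally multiplying by (1 + 2q⁵ + q⁶), the product of all factors after the first has coefficients 3,9,5,-1,-2,3,19,18,3,-5 for degrees 0…9.
[q⁹] = 1·(-5) − 1·3 + 1·(-2) = -10.

-10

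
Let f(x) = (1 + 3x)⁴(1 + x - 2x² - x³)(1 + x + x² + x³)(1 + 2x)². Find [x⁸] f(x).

-3436

(1 + 3x)⁴ has coefficients 1,12,54,108,81 for degrees 0…4.
(1 + x - 2x² - x³) has coefficients 1,1,-2,-1,0,0,0,0,0 for degrees 0…8.
Multiplying by (1 + x + x² + x³) gives running coefficients 1,2,0,-1,-2,-3,-1,0,0 for degrees 0…8.
Finally multiplying by (1 + 2x)², the product of all factors after the first has coefficients 1,6,12,7,-6,-15,-21,-16,-4 for degrees 0…8.
[x⁸] = 1·(-4) + 12·(-16) + 54·(-21) + 108·(-15) + 81·(-6) = -3436.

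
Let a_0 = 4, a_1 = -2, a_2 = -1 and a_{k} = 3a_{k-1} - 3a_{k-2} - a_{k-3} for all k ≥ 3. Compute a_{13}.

-1730

The ordinary generating function has denominator 1 - 3q + 3q^2 + q^3.
Iterating the recurrence: a_0,…,a_{13} = 4, -2, -1, -1, 2, 10, 25, 43, 44, -22, -241, -701, -1358, -1730.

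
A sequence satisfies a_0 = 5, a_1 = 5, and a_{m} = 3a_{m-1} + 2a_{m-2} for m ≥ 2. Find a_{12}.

The ordinary generating function has denominator 1 - 3x - 2x^2.
Iterating the recurrence: a_0,…,a_{12} = 5, 5, 25, 85, 305, 1085, 3865, 13765, 49025, 174605, 621865, 2214805, 7888145.

7888145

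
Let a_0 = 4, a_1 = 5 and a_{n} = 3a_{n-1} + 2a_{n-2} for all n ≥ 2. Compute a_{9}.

The ordinary generating function has denominator 1 - 3y - 2y^2.
Iterating the recurrence: a_0,…,a_{9} = 4, 5, 23, 79, 283, 1007, 3587, 12775, 45499, 162047.

162047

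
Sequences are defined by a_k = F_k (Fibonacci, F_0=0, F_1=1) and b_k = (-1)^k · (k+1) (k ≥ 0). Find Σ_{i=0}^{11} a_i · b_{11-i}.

This is [x^11] in the product of the two ordinary generating functions.
Σ = 0·(-12) + 1·11 + 1·(-10) + 2·9 + 3·(-8) + 5·7 + 8·(-6) + 13·5 + 21·(-4) + 34·3 + 55·(-2) + 89·1 = 44.

44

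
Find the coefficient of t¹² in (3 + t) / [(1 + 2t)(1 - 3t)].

1066978

Partial fractions give a closed form: a_n = (1)·(-2)^n + (2)·3^n.
At n = 12: a_12 = 1066978.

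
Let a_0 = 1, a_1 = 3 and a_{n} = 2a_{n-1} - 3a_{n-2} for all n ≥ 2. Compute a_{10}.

-285

The ordinary generating function has denominator 1 - 2t + 3t^2.
Iterating the recurrence: a_0,…,a_{10} = 1, 3, 3, -3, -15, -21, 3, 69, 129, 51, -285.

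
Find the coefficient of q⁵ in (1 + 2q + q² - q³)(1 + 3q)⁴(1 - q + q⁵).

-122

(1 + 2q + q² - q³) has coefficients 1,2,1,-1 for degrees 0…3.
(1 + 3q)⁴ has coefficients 1,12,54,108,81,0 for degrees 0…5.
Finally multiplying by (1 - q + q⁵), the product of all factors after the first has coefficients 1,11,42,54,-27,-80 for degrees 0…5.
[q⁵] = 1·(-80) + 2·(-27) + 1·54 − 1·42 = -122.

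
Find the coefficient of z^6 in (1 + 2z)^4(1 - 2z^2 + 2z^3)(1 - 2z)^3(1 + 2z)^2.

(1 + 2z)^4 has coefficients 1,8,24,32,16 for degrees 0…4.
(1 - 2z^2 + 2z^3) has coefficients 1,0,-2,2,0,0,0 for degrees 0…6.
Multiplying by (1 - 2z)^3 gives running coefficients 1,-6,10,6,-36,40,-16 for degrees 0…6.
Finally multiplying by (1 + 2z)^2, the product of all factors after the first has coefficients 1,-2,-10,22,28,-80,0 for degrees 0…6.
[z^6] = 1·0 + 8·(-80) + 24·28 + 32·22 + 16·(-10) = 576.

576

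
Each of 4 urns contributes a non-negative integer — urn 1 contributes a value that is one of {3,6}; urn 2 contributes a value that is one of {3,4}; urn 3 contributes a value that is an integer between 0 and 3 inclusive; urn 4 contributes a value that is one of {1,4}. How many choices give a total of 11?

The generating function for the choices is (x³ + x⁶)·(x³ + x⁴)·(1 + x + x² + x³)·(x + x⁴); the count is [x¹¹].
(x³ + x⁶) has coefficients 0,0,0,1,0,0,1 for degrees 0…6.
(x³ + x⁴) has coefficients 0,0,0,1,1,0,0,0,0,0,0,0 for degrees 0…11.
Multiplying by (1 + x + x² + x³) gives running coefficients 0,0,0,1,2,2,2,1,0,0,0,0 for degrees 0…11.
Finally multiplying by (x + x⁴), the product of all factors after the first has coefficients 0,0,0,0,1,2,2,3,3,2,2,1 for degrees 0…11.
[x¹¹] = 1·3 + 1·2 = 5.

5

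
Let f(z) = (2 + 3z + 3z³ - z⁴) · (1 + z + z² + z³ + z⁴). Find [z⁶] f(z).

2

(2 + 3z + 3z³ - z⁴) has coefficients 2,3,0,3,-1 for degrees 0…4.
(1 + z + z² + z³ + z⁴) has coefficients 1,1,1,1,1,0,0 for degrees 0…6.
[z⁶] = 2·0 + 3·0 + 3·1 − 1·1 = 2.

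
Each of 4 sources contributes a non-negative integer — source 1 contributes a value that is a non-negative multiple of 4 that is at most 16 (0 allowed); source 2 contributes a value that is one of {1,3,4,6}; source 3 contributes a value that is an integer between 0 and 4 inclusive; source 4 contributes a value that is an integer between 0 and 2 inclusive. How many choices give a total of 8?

14

The generating function for the choices is (1 + t^4 + t^8 + t^12 + t^16)·(t + t^3 + t^4 + t^6)·(1 + t + t^2 + t^3 + t^4)·(1 + t + t^2); the count is [t^8].
(1 + t^4 + t^8 + t^12 + t^16) has coefficients 1,0,0,0,1,0,0,0,1 for degrees 0…8.
(t + t^3 + t^4 + t^6) has coefficients 0,1,0,1,1,0,1,0,0 for degrees 0…8.
Multiplying by (1 + t + t^2 + t^3 + t^4) gives running coefficients 0,1,1,2,3,3,3,3,2 for degrees 0…8.
Finally multiplying by (1 + t + t^2), the product of all factors after the first has coefficients 0,1,2,4,6,8,9,9,8 for degrees 0…8.
[t^8] = 1·8 + 1·6 + 1·0 = 14.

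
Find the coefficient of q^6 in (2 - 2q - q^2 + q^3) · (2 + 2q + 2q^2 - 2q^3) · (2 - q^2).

(2 - 2q - q^2 + q^3) has coefficients 2,-2,-1,1 for degrees 0…3.
(2 + 2q + 2q^2 - 2q^3) has coefficients 2,2,2,-2,0,0,0 for degrees 0…6.
Finally multiplying by (2 - q^2), the product of all factors after the first has coefficients 4,4,2,-6,-2,2,0 for degrees 0…6.
[q^6] = 2·0 − 2·2 − 1·(-2) + 1·(-6) = -8.

-8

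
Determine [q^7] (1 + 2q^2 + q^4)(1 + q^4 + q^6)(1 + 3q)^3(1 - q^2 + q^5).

38

(1 + 2q^2 + q^4) has coefficients 1,0,2,0,1 for degrees 0…4.
(1 + q^4 + q^6) has coefficients 1,0,0,0,1,0,1,0 for degrees 0…7.
Multiplying by (1 + 3q)^3 gives running coefficients 1,9,27,27,1,9,28,36 for degrees 0…7.
Finally multiplying by (1 - q^2 + q^5), the product of all factors after the first has coefficients 1,9,26,18,-26,-17,36,54 for degrees 0…7.
[q^7] = 1·54 + 2·(-17) + 1·18 = 38.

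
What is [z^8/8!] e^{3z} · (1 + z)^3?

263169

The EGF product rule gives c_8 = Σ_{k_1+k_2=8} C(8; k_1,k_2) · ∏ g_i(k_i), where e^{3z} gives (3)^k; (1+z)^3 gives the falling factorial (3)_k.
g_1(k) for k = 0…8: 1, 3, 9, 27, 81, 243, 729, 2187, 6561.
g_2(k) for k = 0…8: 1, 3, 6, 6, 0, 0, 0, 0, 0.
c_8 = Σ_k C(8,k)·g_1(k)·g_2(8−k) = 56·243·6 + 28·729·6 + 8·2187·3 + 1·6561·1 = 81648 + 122472 + 52488 + 6561 = 263169.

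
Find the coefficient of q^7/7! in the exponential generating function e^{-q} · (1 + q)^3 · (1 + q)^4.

The EGF product rule gives c_7 = Σ_{k_1+k_2+k_3=7} C(7; k_1,k_2,k_3) · ∏ g_i(k_i), where e^{-q} gives (-1)^k; (1+q)^3 gives the falling factorial (3)_k; (1+q)^4 gives the falling factorial (4)_k.
g_1(k) for k = 0…7: 1, -1, 1, -1, 1, -1, 1, -1.
g_2(k) for k = 0…7: 1, 3, 6, 6, 0, 0, 0, 0.
g_3(k) for k = 0…7: 1, 4, 12, 24, 24, 0, 0, 0.
First combine the last two factors: h(k) = Σ_j C(k,j)·g_2(j)·g_3(k−j) for k = 0…7: 1, 7, 42, 210, 840, 2520, 5040, 5040.
c_7 = Σ_k C(7,k)·g_1(k)·h(7−k) = 1·1·5040 + 7·(-1)·5040 + 21·1·2520 + 35·(-1)·840 + 35·1·210 + 21·(-1)·42 + 7·1·7 + 1·(-1)·1 = 5040 − 35280 + 52920 − 29400 + 7350 − 882 + 49 − 1 = -204.

-204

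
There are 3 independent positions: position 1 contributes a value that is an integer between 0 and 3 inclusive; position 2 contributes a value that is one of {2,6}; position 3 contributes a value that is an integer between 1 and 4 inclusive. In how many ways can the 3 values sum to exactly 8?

4

The generating function for the choices is (1 + x + x² + x³)·(x² + x⁶)·(x + x² + x³ + x⁴); the count is [x⁸].
(1 + x + x² + x³) has coefficients 1,1,1,1 for degrees 0…3.
(x² + x⁶) has coefficients 0,0,1,0,0,0,1,0,0 for degrees 0…8.
Finally multiplying by (x + x² + x³ + x⁴), the product of all factors after the first has coefficients 0,0,0,1,1,1,1,1,1 for degrees 0…8.
[x⁸] = 1·1 + 1·1 + 1·1 + 1·1 = 4.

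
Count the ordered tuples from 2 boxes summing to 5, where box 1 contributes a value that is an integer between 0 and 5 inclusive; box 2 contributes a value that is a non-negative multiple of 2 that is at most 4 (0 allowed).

3

The generating function for the choices is (1 + t + t² + t³ + t⁴ + t⁵)·(1 + t² + t⁴); the count is [t⁵].
(1 + t + t² + t³ + t⁴ + t⁵) has coefficients 1,1,1,1,1,1 for degrees 0…5.
(1 + t² + t⁴) has coefficients 1,0,1,0,1,0 for degrees 0…5.
[t⁵] = 1·0 + 1·1 + 1·0 + 1·1 + 1·0 + 1·1 = 3.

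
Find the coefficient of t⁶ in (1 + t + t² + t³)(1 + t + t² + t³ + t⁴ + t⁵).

3

(1 + t + t² + t³) has coefficients 1,1,1,1 for degrees 0…3.
(1 + t + t² + t³ + t⁴ + t⁵) has coefficients 1,1,1,1,1,1,0 for degrees 0…6.
[t⁶] = 1·0 + 1·1 + 1·1 + 1·1 = 3.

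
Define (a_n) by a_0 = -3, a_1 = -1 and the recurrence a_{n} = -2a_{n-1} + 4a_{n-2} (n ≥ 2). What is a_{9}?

The ordinary generating function has denominator 1 + 2z - 4z^2.
Iterating the recurrence: a_0,…,a_{9} = -3, -1, -10, 16, -72, 208, -704, 2240, -7296, 23552.

23552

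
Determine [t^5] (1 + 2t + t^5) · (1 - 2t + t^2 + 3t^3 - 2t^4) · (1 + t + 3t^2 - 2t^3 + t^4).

22

(1 + 2t + t^5) has coefficients 1,2,0,0,0,1 for degrees 0…5.
(1 - 2t + t^2 + 3t^3 - 2t^4) has coefficients 1,-2,1,3,-2,0 for degrees 0…5.
Finally multiplying by (1 + t + 3t^2 - 2t^3 + t^4), the product of all factors after the first has coefficients 1,-1,2,-4,9,3 for degrees 0…5.
[t^5] = 1·3 + 2·9 + 1·1 = 22.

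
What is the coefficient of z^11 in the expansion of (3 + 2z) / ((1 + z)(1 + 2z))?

-8191

The denominator gives the recurrence a_n = −3a_(n−1) − 2a_(n−2) for n ≥ 2; the numerator fixes a_0 = 3, a_1 = -7.
Iterating: 3, -7, 15, -31, 63, -127, 255, -511, 1023, -2047, 4095, -8191, so a_11 = -8191.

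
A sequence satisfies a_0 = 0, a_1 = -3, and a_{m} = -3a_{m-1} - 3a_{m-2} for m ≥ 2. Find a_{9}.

486

The ordinary generating function has denominator 1 + 3t + 3t^2.
Iterating the recurrence: a_0,…,a_{9} = 0, -3, 9, -18, 27, -27, 0, 81, -243, 486.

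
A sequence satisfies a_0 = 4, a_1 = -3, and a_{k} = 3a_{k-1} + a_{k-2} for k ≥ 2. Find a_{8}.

-7025

The ordinary generating function has denominator 1 - 3q - q^2.
Iterating the recurrence: a_0,…,a_{8} = 4, -3, -5, -18, -59, -195, -644, -2127, -7025.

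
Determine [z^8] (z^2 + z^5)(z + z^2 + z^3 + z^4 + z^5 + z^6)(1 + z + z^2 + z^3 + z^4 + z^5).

(z^2 + z^5) has coefficients 0,0,1,0,0,1 for degrees 0…5.
(z + z^2 + z^3 + z^4 + z^5 + z^6) has coefficients 0,1,1,1,1,1,1,0,0 for degrees 0…8.
Finally multiplying by (1 + z + z^2 + z^3 + z^4 + z^5), the product of all factors after the first has coefficients 0,1,2,3,4,5,6,5,4 for degrees 0…8.
[z^8] = 1·6 + 1·3 = 9.

9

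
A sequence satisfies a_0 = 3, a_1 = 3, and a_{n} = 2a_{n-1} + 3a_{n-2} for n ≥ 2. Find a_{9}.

29523

The ordinary generating function has denominator 1 - 2t - 3t^2.
Iterating the recurrence: a_0,…,a_{9} = 3, 3, 15, 39, 123, 363, 1095, 3279, 9843, 29523.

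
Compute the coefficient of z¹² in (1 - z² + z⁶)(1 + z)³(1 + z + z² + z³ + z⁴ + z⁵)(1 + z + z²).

(1 - z² + z⁶) has coefficients 1,0,-1,0,0,0,1 for degrees 0…6.
(1 + z)³ has coefficients 1,3,3,1,0,0,0,0,0,0,0,0,0 for degrees 0…12.
Multiplying by (1 + z + z² + z³ + z⁴ + z⁵) gives running coefficients 1,4,7,8,8,8,7,4,1,0,0,0,0 for degrees 0…12.
Finally multiplying by (1 + z + z²), the product of all factors after the first has coefficients 1,5,12,19,23,24,23,19,12,5,1,0,0 for degrees 0…12.
[z¹²] = 1·0 − 1·1 + 1·23 = 22.

22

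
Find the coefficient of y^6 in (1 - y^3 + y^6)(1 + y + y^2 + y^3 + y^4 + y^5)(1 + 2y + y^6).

(1 - y^3 + y^6) has coefficients 1,0,0,-1,0,0,1 for degrees 0…6.
(1 + y + y^2 + y^3 + y^4 + y^5) has coefficients 1,1,1,1,1,1,0 for degrees 0…6.
Finally multiplying by (1 + 2y + y^6), the product of all factors after the first has coefficients 1,3,3,3,3,3,3 for degrees 0…6.
[y^6] = 1·3 − 1·3 + 1·1 = 1.

1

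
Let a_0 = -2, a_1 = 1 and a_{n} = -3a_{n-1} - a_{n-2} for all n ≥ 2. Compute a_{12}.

-10946

The ordinary generating function has denominator 1 + 3q + q^2.
Iterating the recurrence: a_0,…,a_{12} = -2, 1, -1, 2, -5, 13, -34, 89, -233, 610, -1597, 4181, -10946.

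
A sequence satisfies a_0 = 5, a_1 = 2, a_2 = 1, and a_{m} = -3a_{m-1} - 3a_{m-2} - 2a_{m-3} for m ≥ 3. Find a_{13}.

-21838

The ordinary generating function has denominator 1 + 3t + 3t^2 + 2t^3.
Iterating the recurrence: a_0,…,a_{13} = 5, 2, 1, -19, 50, -95, 173, -334, 673, -1363, 2738, -5471, 10925, -21838.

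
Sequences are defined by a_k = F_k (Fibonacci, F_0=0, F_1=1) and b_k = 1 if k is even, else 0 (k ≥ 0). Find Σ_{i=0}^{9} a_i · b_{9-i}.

55

This is [x^9] in the product of the two ordinary generating functions.
Σ = 0·0 + 1·1 + 1·0 + 2·1 + 3·0 + 5·1 + 8·0 + 13·1 + 21·0 + 34·1 = 55.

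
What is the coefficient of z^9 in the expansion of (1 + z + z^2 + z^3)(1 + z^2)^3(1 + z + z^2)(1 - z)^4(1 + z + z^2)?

(1 + z + z^2 + z^3) has coefficients 1,1,1,1 for degrees 0…3.
(1 + z^2)^3 has coefficients 1,0,3,0,3,0,1,0,0,0 for degrees 0…9.
Multiplying by (1 + z + z^2) gives running coefficients 1,1,4,3,6,3,4,1,1,0 for degrees 0…9.
Multiplying by (1 - z)^4 gives running coefficients 1,-3,6,-11,15,-18,20,-18,15,-11 for degrees 0…9.
Finally multiplying by (1 + z + z^2), the product of all factors after the first has coefficients 1,-2,4,-8,10,-14,17,-16,17,-14 for degrees 0…9.
[z^9] = 1·(-14) + 1·17 + 1·(-16) + 1·17 = 4.

4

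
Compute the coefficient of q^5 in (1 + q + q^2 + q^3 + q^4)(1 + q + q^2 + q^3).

3

(1 + q + q^2 + q^3 + q^4) has coefficients 1,1,1,1,1 for degrees 0…4.
(1 + q + q^2 + q^3) has coefficients 1,1,1,1,0,0 for degrees 0…5.
[q^5] = 1·0 + 1·0 + 1·1 + 1·1 + 1·1 = 3.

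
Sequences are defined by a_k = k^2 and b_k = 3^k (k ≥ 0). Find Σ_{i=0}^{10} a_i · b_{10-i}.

88507

Write out a_i and b_{10-i} for i = 0,…,10 and sum the products.
Σ = 0·59049 + 1·19683 + 4·6561 + 9·2187 + 16·729 + 25·243 + 36·81 + 49·27 + 64·9 + 81·3 + 100·1 = 88507.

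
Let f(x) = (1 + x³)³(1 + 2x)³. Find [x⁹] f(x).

(1 + x³)³ has coefficients 1,0,0,3,0,0,3,0,0,1 for degrees 0…9.
(1 + 2x)³ has coefficients 1,6,12,8,0,0,0,0,0,0 for degrees 0…9.
[x⁹] = 1·0 + 3·0 + 3·8 + 1·1 = 25.

25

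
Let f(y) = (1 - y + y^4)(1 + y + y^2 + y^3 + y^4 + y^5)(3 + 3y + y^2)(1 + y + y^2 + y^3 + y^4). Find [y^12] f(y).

18

(1 - y + y^4) has coefficients 1,-1,0,0,1 for degrees 0…4.
(1 + y + y^2 + y^3 + y^4 + y^5) has coefficients 1,1,1,1,1,1,0,0,0,0,0,0,0 for degrees 0…12.
Multiplying by (3 + 3y + y^2) gives running coefficients 3,6,7,7,7,7,4,1,0,0,0,0,0 for degrees 0…12.
Finally multiplying by (1 + y + y^2 + y^3 + y^4), the product of all factors after the first has coefficients 3,9,16,23,30,34,32,26,19,12,5,1,0 for degrees 0…12.
[y^12] = 1·0 − 1·1 + 1·19 = 18.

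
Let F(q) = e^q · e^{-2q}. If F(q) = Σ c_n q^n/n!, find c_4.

The EGF product rule gives c_4 = Σ_{k_1+k_2=4} C(4; k_1,k_2) · ∏ g_i(k_i), where e^q gives (1)^k; e^{-2q} gives (-2)^k.
g_1(k) for k = 0…4: 1, 1, 1, 1, 1.
g_2(k) for k = 0…4: 1, -2, 4, -8, 16.
c_4 = Σ_k C(4,k)·g_1(k)·g_2(4−k) = 1·1·16 + 4·1·(-8) + 6·1·4 + 4·1·(-2) + 1·1·1 = 16 − 32 + 24 − 8 + 1 = 1.

1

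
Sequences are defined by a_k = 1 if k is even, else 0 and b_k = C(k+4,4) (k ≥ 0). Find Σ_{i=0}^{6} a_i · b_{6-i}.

296

Write out a_i and b_{6-i} for i = 0,…,6 and sum the products.
Σ = 1·210 + 0·126 + 1·70 + 0·35 + 1·15 + 0·5 + 1·1 = 296.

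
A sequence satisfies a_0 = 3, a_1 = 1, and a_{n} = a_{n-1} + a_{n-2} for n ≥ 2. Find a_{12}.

The ordinary generating function has denominator 1 - y - y^2.
Iterating the recurrence: a_0,…,a_{12} = 3, 1, 4, 5, 9, 14, 23, 37, 60, 97, 157, 254, 411.

411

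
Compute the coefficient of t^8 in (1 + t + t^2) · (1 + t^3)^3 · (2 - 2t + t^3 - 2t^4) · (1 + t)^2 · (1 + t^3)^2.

(1 + t + t^2) has coefficients 1,1,1 for degrees 0…2.
(1 + t^3)^3 has coefficients 1,0,0,3,0,0,3,0,0 for degrees 0…8.
Multiplying by (2 - 2t + t^3 - 2t^4) gives running coefficients 2,-2,0,7,-8,0,9,-12,0 for degrees 0…8.
Multiplying by (1 + t)^2 gives running coefficients 2,2,-2,5,6,-9,1,6,-15 for degrees 0…8.
Finally multiplying by (1 + t^3)^2, the product of all factors after the first has coefficients 2,2,-2,9,10,-13,13,20,-35 for degrees 0…8.
[t^8] = 1·(-35) + 1·20 + 1·13 = -2.

-2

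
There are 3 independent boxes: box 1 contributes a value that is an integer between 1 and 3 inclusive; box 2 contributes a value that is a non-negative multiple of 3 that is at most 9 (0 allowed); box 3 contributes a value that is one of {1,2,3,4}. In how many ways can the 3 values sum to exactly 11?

The generating function for the choices is (x + x^2 + x^3)·(1 + x^3 + x^6 + x^9)·(x + x^2 + x^3 + x^4); the count is [x^11].
(x + x^2 + x^3) has coefficients 0,1,1,1 for degrees 0…3.
(1 + x^3 + x^6 + x^9) has coefficients 1,0,0,1,0,0,1,0,0,1,0,0 for degrees 0…11.
Finally multiplying by (x + x^2 + x^3 + x^4), the product of all factors after the first has coefficients 0,1,1,1,2,1,1,2,1,1,2,1 for degrees 0…11.
[x^11] = 1·2 + 1·1 + 1·1 = 4.

4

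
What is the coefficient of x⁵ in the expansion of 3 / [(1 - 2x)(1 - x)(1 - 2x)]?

The denominator gives the recurrence a_n = 5a_(n−1) − 8a_(n−2) + 4a_(n−3) for n ≥ 3; the numerator fixes a_0 = 3, a_1 = 15, a_2 = 51.
Iterating: 3, 15, 51, 147, 387, 963, so a_5 = 963.

963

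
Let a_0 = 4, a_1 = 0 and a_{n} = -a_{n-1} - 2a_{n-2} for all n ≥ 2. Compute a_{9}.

The ordinary generating function has denominator 1 + y + 2y^2.
Iterating the recurrence: a_0,…,a_{9} = 4, 0, -8, 8, 8, -24, 8, 40, -56, -24.

-24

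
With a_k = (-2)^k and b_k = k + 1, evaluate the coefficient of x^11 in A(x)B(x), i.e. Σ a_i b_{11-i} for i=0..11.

-906

This is [x^11] in the product of the two ordinary generating functions.
Σ = 1·12 − 2·11 + 4·10 − 8·9 + 16·8 − 32·7 + 64·6 − 128·5 + 256·4 − 512·3 + 1024·2 − 2048·1 = -906.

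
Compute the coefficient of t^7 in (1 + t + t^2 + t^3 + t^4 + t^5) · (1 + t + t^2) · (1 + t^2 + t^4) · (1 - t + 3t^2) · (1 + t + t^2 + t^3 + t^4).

81

(1 + t + t^2 + t^3 + t^4 + t^5) has coefficients 1,1,1,1,1,1 for degrees 0…5.
(1 + t + t^2) has coefficients 1,1,1,0,0,0,0,0 for degrees 0…7.
Multiplying by (1 + t^2 + t^4) gives running coefficients 1,1,2,1,2,1,1,0 for degrees 0…7.
Multiplying by (1 - t + 3t^2) gives running coefficients 1,0,4,2,7,2,6,2 for degrees 0…7.
Finally multiplying by (1 + t + t^2 + t^3 + t^4), the product of all factors after the first has coefficients 1,1,5,7,14,15,21,19 for degrees 0…7.
[t^7] = 1·19 + 1·21 + 1·15 + 1·14 + 1·7 + 1·5 = 81.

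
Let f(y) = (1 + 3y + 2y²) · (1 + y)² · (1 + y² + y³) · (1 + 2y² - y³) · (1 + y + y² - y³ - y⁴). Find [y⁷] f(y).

(1 + 3y + 2y²) has coefficients 1,3,2 for degrees 0…2.
(1 + y)² has coefficients 1,2,1,0,0,0,0,0 for degrees 0…7.
Multiplying by (1 + y² + y³) gives running coefficients 1,2,2,3,3,1,0,0 for degrees 0…7.
Multiplying by (1 + 2y² - y³) gives running coefficients 1,2,4,6,5,5,3,-1 for degrees 0…7.
Finally multiplying by (1 + y + y² - y³ - y⁴), the product of all factors after the first has coefficients 1,3,7,11,12,10,3,-4 for degrees 0…7.
[y⁷] = 1·(-4) + 3·3 + 2·10 = 25.

25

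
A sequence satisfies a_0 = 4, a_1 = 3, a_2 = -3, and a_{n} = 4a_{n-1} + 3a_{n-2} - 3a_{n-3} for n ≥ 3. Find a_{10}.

The ordinary generating function has denominator 1 - 4q - 3q^2 + 3q^3.
Iterating the recurrence: a_0,…,a_{10} = 4, 3, -3, -15, -78, -348, -1581, -7134, -32235, -145599, -657699.

-657699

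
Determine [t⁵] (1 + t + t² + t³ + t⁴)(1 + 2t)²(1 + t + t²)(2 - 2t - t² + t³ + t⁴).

-4

(1 + t + t² + t³ + t⁴) has coefficients 1,1,1,1,1 for degrees 0…4.
(1 + 2t)² has coefficients 1,4,4,0,0,0 for degrees 0…5.
Multiplying by (1 + t + t²) gives running coefficients 1,5,9,8,4,0 for degrees 0…5.
Finally multiplying by (2 - 2t - t² + t³ + t⁴), the product of all factors after the first has coefficients 2,8,7,-6,-11,-2 for degrees 0…5.
[t⁵] = 1·(-2) + 1·(-11) + 1·(-6) + 1·7 + 1·8 = -4.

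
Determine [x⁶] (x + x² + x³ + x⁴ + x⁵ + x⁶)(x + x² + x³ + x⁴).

(x + x² + x³ + x⁴ + x⁵ + x⁶) has coefficients 0,1,1,1,1,1,1 for degrees 0…6.
(x + x² + x³ + x⁴) has coefficients 0,1,1,1,1,0,0 for degrees 0…6.
[x⁶] = 1·0 + 1·1 + 1·1 + 1·1 + 1·1 + 1·0 = 4.

4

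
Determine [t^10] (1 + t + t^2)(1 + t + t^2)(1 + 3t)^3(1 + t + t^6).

(1 + t + t^2) has coefficients 1,1,1 for degrees 0…2.
(1 + t + t^2) has coefficients 1,1,1,0,0,0,0,0,0,0,0 for degrees 0…10.
Multiplying by (1 + 3t)^3 gives running coefficients 1,10,37,63,54,27,0,0,0,0,0 for degrees 0…10.
Finally multiplying by (1 + t + t^6), the product of all factors after the first has coefficients 1,11,47,100,117,81,28,10,37,63,54 for degrees 0…10.
[t^10] = 1·54 + 1·63 + 1·37 = 154.

154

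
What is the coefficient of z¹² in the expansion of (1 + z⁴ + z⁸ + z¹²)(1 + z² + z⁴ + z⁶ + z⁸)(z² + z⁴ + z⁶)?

(1 + z⁴ + z⁸ + z¹²) has coefficients 1,0,0,0,1,0,0,0,1,0,0,0,1 for degrees 0…12.
(1 + z² + z⁴ + z⁶ + z⁸) has coefficients 1,0,1,0,1,0,1,0,1,0,0,0,0 for degrees 0…12.
Finally multiplying by (z² + z⁴ + z⁶), the product of all factors after the first has coefficients 0,0,1,0,2,0,3,0,3,0,3,0,2 for degrees 0…12.
[z¹²] = 1·2 + 1·3 + 1·2 + 1·0 = 7.

7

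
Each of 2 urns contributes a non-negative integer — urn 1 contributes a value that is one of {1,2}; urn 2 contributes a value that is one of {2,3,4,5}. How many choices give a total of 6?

2

The generating function for the choices is (t + t^2)·(t^2 + t^3 + t^4 + t^5); the count is [t^6].
(t + t^2) has coefficients 0,1,1 for degrees 0…2.
(t^2 + t^3 + t^4 + t^5) has coefficients 0,0,1,1,1,1,0 for degrees 0…6.
[t^6] = 1·1 + 1·1 = 2.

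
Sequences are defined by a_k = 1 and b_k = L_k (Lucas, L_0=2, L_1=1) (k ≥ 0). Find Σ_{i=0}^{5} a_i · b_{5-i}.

28

This is [x^5] in the product of the two ordinary generating functions.
Σ = 1·11 + 1·7 + 1·4 + 1·3 + 1·1 + 1·2 = 28.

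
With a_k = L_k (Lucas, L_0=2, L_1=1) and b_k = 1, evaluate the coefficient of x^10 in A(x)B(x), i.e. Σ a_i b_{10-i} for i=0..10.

The convolution is the t^10 coefficient of A(t)B(t).
Σ = 2·1 + 1·1 + 3·1 + 4·1 + 7·1 + 11·1 + 18·1 + 29·1 + 47·1 + 76·1 + 123·1 = 321.

321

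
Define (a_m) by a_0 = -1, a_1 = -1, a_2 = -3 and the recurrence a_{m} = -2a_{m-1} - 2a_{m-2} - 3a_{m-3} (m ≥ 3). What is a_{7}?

The ordinary generating function has denominator 1 + 2q + 2q^2 + 3q^3.
Iterating the recurrence: a_0,…,a_{7} = -1, -1, -3, 11, -13, 13, -33, 79.

79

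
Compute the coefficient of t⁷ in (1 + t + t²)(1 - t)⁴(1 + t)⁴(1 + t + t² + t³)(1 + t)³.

23

(1 + t + t²) has coefficients 1,1,1 for degrees 0…2.
(1 - t)⁴ has coefficients 1,-4,6,-4,1,0,0,0 for degrees 0…7.
Multiplying by (1 + t)⁴ gives running coefficients 1,0,-4,0,6,0,-4,0 for degrees 0…7.
Multiplying by (1 + t + t² + t³) gives running coefficients 1,1,-3,-3,2,2,2,2 for degrees 0…7.
Finally multiplying by (1 + t)³, the product of all factors after the first has coefficients 1,4,3,-8,-15,-4,11,16 for degrees 0…7.
[t⁷] = 1·16 + 1·11 + 1·(-4) = 23.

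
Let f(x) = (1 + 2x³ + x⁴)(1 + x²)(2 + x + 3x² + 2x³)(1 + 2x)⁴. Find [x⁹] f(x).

834

(1 + 2x³ + x⁴) has coefficients 1,0,0,2,1 for degrees 0…4.
(1 + x²) has coefficients 1,0,1,0,0,0,0,0,0,0 for degrees 0…9.
Multiplying by (2 + x + 3x² + 2x³) gives running coefficients 2,1,5,3,3,2,0,0,0,0 for degrees 0…9.
Finally multiplying by (1 + 2x)⁴, the product of all factors after the first has coefficients 2,17,61,131,211,274,264,192,112,32 for degrees 0…9.
[x⁹] = 1·32 + 2·264 + 1·274 = 834.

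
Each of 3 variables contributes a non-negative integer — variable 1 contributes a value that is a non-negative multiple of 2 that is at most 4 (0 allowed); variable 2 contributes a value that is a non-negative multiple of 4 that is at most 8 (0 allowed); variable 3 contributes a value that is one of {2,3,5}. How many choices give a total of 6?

2

The generating function for the choices is (1 + q^2 + q^4)·(1 + q^4 + q^8)·(q^2 + q^3 + q^5); the count is [q^6].
(1 + q^2 + q^4) has coefficients 1,0,1,0,1 for degrees 0…4.
(1 + q^4 + q^8) has coefficients 1,0,0,0,1,0,0 for degrees 0…6.
Finally multiplying by (q^2 + q^3 + q^5), the product of all factors after the first has coefficients 0,0,1,1,0,1,1 for degrees 0…6.
[q^6] = 1·1 + 1·0 + 1·1 = 2.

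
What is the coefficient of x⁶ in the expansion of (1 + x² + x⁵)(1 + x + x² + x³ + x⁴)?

(1 + x² + x⁵) has coefficients 1,0,1,0,0,1 for degrees 0…5.
(1 + x + x² + x³ + x⁴) has coefficients 1,1,1,1,1,0,0 for degrees 0…6.
[x⁶] = 1·0 + 1·1 + 1·1 = 2.

2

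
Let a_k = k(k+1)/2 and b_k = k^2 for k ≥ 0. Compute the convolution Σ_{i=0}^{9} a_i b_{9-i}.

This is [x^9] in the product of the two ordinary generating functions.
Σ = 0·81 + 1·64 + 3·49 + 6·36 + 10·25 + 15·16 + 21·9 + 28·4 + 36·1 + 45·0 = 1254.

1254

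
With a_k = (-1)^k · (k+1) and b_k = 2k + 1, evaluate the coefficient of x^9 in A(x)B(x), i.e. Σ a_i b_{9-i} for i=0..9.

The convolution is the x^9 coefficient of A(x)B(x).
Σ = 1·19 − 2·17 + 3·15 − 4·13 + 5·11 − 6·9 + 7·7 − 8·5 + 9·3 − 10·1 = 5.

5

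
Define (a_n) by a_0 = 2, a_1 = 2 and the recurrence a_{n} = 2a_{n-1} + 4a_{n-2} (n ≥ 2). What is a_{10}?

125952

The ordinary generating function has denominator 1 - 2t - 4t^2.
Iterating the recurrence: a_0,…,a_{10} = 2, 2, 12, 32, 112, 352, 1152, 3712, 12032, 38912, 125952.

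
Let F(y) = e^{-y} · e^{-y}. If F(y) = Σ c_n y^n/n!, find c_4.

The EGF product rule gives c_4 = Σ_{k_1+k_2=4} C(4; k_1,k_2) · ∏ g_i(k_i), where e^{-y} gives (-1)^k; e^{-y} gives (-1)^k.
g_1(k) for k = 0…4: 1, -1, 1, -1, 1.
g_2(k) for k = 0…4: 1, -1, 1, -1, 1.
c_4 = Σ_k C(4,k)·g_1(k)·g_2(4−k) = 1·1·1 + 4·(-1)·(-1) + 6·1·1 + 4·(-1)·(-1) + 1·1·1 = 1 + 4 + 6 + 4 + 1 = 16.

16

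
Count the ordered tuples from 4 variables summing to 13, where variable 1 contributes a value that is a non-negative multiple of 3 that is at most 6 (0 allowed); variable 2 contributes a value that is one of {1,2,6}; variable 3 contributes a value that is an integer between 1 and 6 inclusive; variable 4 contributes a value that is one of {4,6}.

10

The generating function for the choices is (1 + z^3 + z^6)·(z + z^2 + z^6)·(z + z^2 + z^3 + z^4 + z^5 + z^6)·(z^4 + z^6); the count is [z^13].
(1 + z^3 + z^6) has coefficients 1,0,0,1,0,0,1 for degrees 0…6.
(z + z^2 + z^6) has coefficients 0,1,1,0,0,0,1,0,0,0,0,0,0,0 for degrees 0…13.
Multiplying by (z + z^2 + z^3 + z^4 + z^5 + z^6) gives running coefficients 0,0,1,2,2,2,2,3,2,1,1,1,1,0 for degrees 0…13.
Finally multiplying by (z^4 + z^6), the product of all factors after the first has coefficients 0,0,0,0,0,0,1,2,3,4,4,5,4,4 for degrees 0…13.
[z^13] = 1·4 + 1·4 + 1·2 = 10.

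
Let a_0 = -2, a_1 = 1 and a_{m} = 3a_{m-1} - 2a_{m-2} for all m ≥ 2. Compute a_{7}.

379

The ordinary generating function has denominator 1 - 3y + 2y^2.
Iterating the recurrence: a_0,…,a_{7} = -2, 1, 7, 19, 43, 91, 187, 379.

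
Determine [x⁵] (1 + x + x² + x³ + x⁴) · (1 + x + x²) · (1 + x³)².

(1 + x + x² + x³ + x⁴) has coefficients 1,1,1,1,1 for degrees 0…4.
(1 + x + x²) has coefficients 1,1,1,0,0,0 for degrees 0…5.
Finally multiplying by (1 + x³)², the product of all factors after the first has coefficients 1,1,1,2,2,2 for degrees 0…5.
[x⁵] = 1·2 + 1·2 + 1·2 + 1·1 + 1·1 = 8.

8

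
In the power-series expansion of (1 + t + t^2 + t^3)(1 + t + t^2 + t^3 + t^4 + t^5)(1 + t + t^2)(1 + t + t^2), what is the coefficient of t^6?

(1 + t + t^2 + t^3) has coefficients 1,1,1,1 for degrees 0…3.
(1 + t + t^2 + t^3 + t^4 + t^5) has coefficients 1,1,1,1,1,1,0 for degrees 0…6.
Multiplying by (1 + t + t^2) gives running coefficients 1,2,3,3,3,3,2 for degrees 0…6.
Finally multiplying by (1 + t + t^2), the product of all factors after the first has coefficients 1,3,6,8,9,9,8 for degrees 0…6.
[t^6] = 1·8 + 1·9 + 1·9 + 1·8 = 34.

34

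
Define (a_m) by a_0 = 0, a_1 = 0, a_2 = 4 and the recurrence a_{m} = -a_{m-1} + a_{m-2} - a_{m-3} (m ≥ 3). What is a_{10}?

324

The ordinary generating function has denominator 1 + y - y^2 + y^3.
Iterating the recurrence: a_0,…,a_{10} = 0, 0, 4, -4, 8, -16, 28, -52, 96, -176, 324.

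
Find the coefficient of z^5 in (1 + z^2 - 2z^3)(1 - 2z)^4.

-80

(1 + z^2 - 2z^3) has coefficients 1,0,1,-2 for degrees 0…3.
(1 - 2z)^4 has coefficients 1,-8,24,-32,16,0 for degrees 0…5.
[z^5] = 1·0 + 1·(-32) − 2·24 = -80.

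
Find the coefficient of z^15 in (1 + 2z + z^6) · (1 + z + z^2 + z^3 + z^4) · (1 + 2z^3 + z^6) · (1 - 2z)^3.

(1 + 2z + z^6) has coefficients 1,2,0,0,0,0,1 for degrees 0…6.
(1 + z + z^2 + z^3 + z^4) has coefficients 1,1,1,1,1,0,0,0,0,0,0,0,0,0,0,0 for degrees 0…15.
Multiplying by (1 + 2z^3 + z^6) gives running coefficients 1,1,1,3,3,2,3,3,1,1,1,0,0,0,0,0 for degrees 0…15.
Finally multiplying by (1 - 2z)^3, the product of all factors after the first has coefficients 1,-5,7,1,-11,12,3,-15,3,7,-17,-2,4,-8,0,0 for degrees 0…15.
[z^15] = 1·0 + 2·0 + 1·7 = 7.

7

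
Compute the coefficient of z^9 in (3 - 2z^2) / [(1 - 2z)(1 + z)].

853

The denominator gives the recurrence a_n = a_(n−1) + 2a_(n−2) for n ≥ 3; the numerator fixes a_0 = 3, a_1 = 3, a_2 = 7.
Iterating: 3, 3, 7, 13, 27, 53, 107, 213, 427, 853, so a_9 = 853.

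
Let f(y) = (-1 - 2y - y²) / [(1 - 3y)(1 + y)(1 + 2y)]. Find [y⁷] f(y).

-1724

Partial fractions give a closed form: a_n = (-4/5)·3^n + (-1/5)·(-2)^n.
At n = 7: a_7 = -1724.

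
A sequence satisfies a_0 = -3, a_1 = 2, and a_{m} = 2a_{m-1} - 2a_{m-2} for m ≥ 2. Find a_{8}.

-48

The ordinary generating function has denominator 1 - 2z + 2z^2.
Iterating the recurrence: a_0,…,a_{8} = -3, 2, 10, 16, 12, -8, -40, -64, -48.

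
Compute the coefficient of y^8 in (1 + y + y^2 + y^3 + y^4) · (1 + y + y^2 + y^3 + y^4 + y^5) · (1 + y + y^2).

9

(1 + y + y^2 + y^3 + y^4) has coefficients 1,1,1,1,1 for degrees 0…4.
(1 + y + y^2 + y^3 + y^4 + y^5) has coefficients 1,1,1,1,1,1,0,0,0 for degrees 0…8.
Finally multiplying by (1 + y + y^2), the product of all factors after the first has coefficients 1,2,3,3,3,3,2,1,0 for degrees 0…8.
[y^8] = 1·0 + 1·1 + 1·2 + 1·3 + 1·3 = 9.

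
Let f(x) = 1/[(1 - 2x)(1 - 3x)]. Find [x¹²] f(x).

1586131

The denominator gives the recurrence a_n = 5a_(n−1) − 6a_(n−2) for n ≥ 2; the numerator fixes a_0 = 1, a_1 = 5.
Iterating: 1, 5, 19, 65, 211, 665, 2059, 6305, 19171, 58025, 175099, 527345, 1586131, so a_12 = 1586131.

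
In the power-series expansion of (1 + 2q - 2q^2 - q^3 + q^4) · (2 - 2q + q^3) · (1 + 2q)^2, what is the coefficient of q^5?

32

(1 + 2q - 2q^2 - q^3 + q^4) has coefficients 1,2,-2,-1,1 for degrees 0…4.
(2 - 2q + q^3) has coefficients 2,-2,0,1,0,0 for degrees 0…5.
Finally multiplying by (1 + 2q)^2, the product of all factors after the first has coefficients 2,6,0,-7,4,4 for degrees 0…5.
[q^5] = 1·4 + 2·4 − 2·(-7) − 1·0 + 1·6 = 32.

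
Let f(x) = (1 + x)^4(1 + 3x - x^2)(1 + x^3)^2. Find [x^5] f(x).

(1 + x)^4 has coefficients 1,4,6,4,1 for degrees 0…4.
(1 + 3x - x^2) has coefficients 1,3,-1,0,0,0 for degrees 0…5.
Finally multiplying by (1 + x^3)^2, the product of all factors after the first has coefficients 1,3,-1,2,6,-2 for degrees 0…5.
[x^5] = 1·(-2) + 4·6 + 6·2 + 4·(-1) + 1·3 = 33.

33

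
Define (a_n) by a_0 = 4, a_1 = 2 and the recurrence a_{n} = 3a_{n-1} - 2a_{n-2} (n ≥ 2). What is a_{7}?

-250

The ordinary generating function has denominator 1 - 3t + 2t^2.
Iterating the recurrence: a_0,…,a_{7} = 4, 2, -2, -10, -26, -58, -122, -250.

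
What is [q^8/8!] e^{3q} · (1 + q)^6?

The EGF product rule gives c_8 = Σ_{k_1+k_2=8} C(8; k_1,k_2) · ∏ g_i(k_i), where e^{3q} gives (3)^k; (1+q)^6 gives the falling factorial (6)_k.
g_1(k) for k = 0…8: 1, 3, 9, 27, 81, 243, 729, 2187, 6561.
g_2(k) for k = 0…8: 1, 6, 30, 120, 360, 720, 720, 0, 0.
c_8 = Σ_k C(8,k)·g_1(k)·g_2(8−k) = 28·9·720 + 56·27·720 + 70·81·360 + 56·243·120 + 28·729·30 + 8·2187·6 + 1·6561·1 = 181440 + 1088640 + 2041200 + 1632960 + 612360 + 104976 + 6561 = 5668137.

5668137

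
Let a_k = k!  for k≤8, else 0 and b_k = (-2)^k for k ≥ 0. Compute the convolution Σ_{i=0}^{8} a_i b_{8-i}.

Write out a_i and b_{8-i} for i = 0,…,8 and sum the products.
Σ = 1·256 + 1·(-128) + 2·64 + 6·(-32) + 24·16 + 120·(-8) + 720·4 + 5040·(-2) + 40320·1 = 32608.

32608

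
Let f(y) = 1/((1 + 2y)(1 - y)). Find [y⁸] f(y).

Partial fractions give a closed form: a_n = (2/3)·(-2)^n + (1/3)·1^n.
At n = 8: a_8 = 171.

171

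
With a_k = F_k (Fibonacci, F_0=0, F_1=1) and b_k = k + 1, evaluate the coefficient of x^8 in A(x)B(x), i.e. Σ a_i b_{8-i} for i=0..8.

133

This is [x^8] in the product of the two ordinary generating functions.
Σ = 0·9 + 1·8 + 1·7 + 2·6 + 3·5 + 5·4 + 8·3 + 13·2 + 21·1 = 133.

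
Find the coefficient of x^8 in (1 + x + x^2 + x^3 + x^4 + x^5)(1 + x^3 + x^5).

2

(1 + x + x^2 + x^3 + x^4 + x^5) has coefficients 1,1,1,1,1,1 for degrees 0…5.
(1 + x^3 + x^5) has coefficients 1,0,0,1,0,1,0,0,0 for degrees 0…8.
[x^8] = 1·0 + 1·0 + 1·0 + 1·1 + 1·0 + 1·1 = 2.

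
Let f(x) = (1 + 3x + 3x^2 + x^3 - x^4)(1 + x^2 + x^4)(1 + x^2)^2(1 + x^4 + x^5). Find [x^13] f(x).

12

(1 + 3x + 3x^2 + x^3 - x^4) has coefficients 1,3,3,1,-1 for degrees 0…4.
(1 + x^2 + x^4) has coefficients 1,0,1,0,1,0,0,0,0,0,0,0,0,0 for degrees 0…13.
Multiplying by (1 + x^2)^2 gives running coefficients 1,0,3,0,4,0,3,0,1,0,0,0,0,0 for degrees 0…13.
Finally multiplying by (1 + x^4 + x^5), the product of all factors after the first has coefficients 1,0,3,0,5,1,6,3,5,4,3,3,1,1 for degrees 0…13.
[x^13] = 1·1 + 3·1 + 3·3 + 1·3 − 1·4 = 12.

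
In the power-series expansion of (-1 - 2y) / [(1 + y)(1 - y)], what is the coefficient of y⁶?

The denominator gives the recurrence a_n = a_(n−2) for n ≥ 2; the numerator fixes a_0 = -1, a_1 = -2.
Iterating: -1, -2, -1, -2, -1, -2, -1, so a_6 = -1.

-1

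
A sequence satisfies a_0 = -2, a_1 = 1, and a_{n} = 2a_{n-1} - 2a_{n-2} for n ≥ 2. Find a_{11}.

160

The ordinary generating function has denominator 1 - 2y + 2y^2.
Iterating the recurrence: a_0,…,a_{11} = -2, 1, 6, 10, 8, -4, -24, -40, -32, 16, 96, 160.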